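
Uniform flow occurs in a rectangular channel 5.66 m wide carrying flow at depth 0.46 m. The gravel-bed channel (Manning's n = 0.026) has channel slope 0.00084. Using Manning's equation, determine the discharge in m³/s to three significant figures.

A = b·y = 5.66 × 0.46 = 2.604 m²
P = b + 2y = 5.66 + 2×0.46 = 6.580 m
R = A/P = 2.604/6.580 = 0.3957 m
Q = (1/n)·A·R^(2/3)·S^(1/2) = (1/0.026) × 2.604 × 0.3957^(2/3) × 0.00084^(1/2) = 1.564 m³/s

1.56 m³/s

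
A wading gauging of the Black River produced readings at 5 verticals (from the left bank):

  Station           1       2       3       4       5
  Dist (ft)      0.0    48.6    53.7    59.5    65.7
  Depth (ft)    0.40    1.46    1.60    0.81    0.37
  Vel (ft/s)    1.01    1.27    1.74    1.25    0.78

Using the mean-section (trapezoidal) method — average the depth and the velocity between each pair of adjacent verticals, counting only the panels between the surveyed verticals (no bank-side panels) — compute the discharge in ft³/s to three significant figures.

77.4 ft³/s

Panel 1-2: Δb = 48.6 ft, d̄ = (0.40+1.46)/2 = 0.93, v̄ = (1.01+1.27)/2 = 1.14 → q = 48.6×0.93×1.14 = 51.53 ft³/s
Panel 2-3: Δb = 5.1 ft, d̄ = (1.46+1.60)/2 = 1.53, v̄ = (1.27+1.74)/2 = 1.505 → q = 5.1×1.53×1.505 = 11.74 ft³/s
Panel 3-4: Δb = 5.8 ft, d̄ = (1.60+0.81)/2 = 1.205, v̄ = (1.74+1.25)/2 = 1.495 → q = 5.8×1.205×1.495 = 10.45 ft³/s
Panel 4-5: Δb = 6.2 ft, d̄ = (0.81+0.37)/2 = 0.59, v̄ = (1.25+0.78)/2 = 1.015 → q = 6.2×0.59×1.015 = 3.713 ft³/s
Q = Σ q = 77.43 ft³/s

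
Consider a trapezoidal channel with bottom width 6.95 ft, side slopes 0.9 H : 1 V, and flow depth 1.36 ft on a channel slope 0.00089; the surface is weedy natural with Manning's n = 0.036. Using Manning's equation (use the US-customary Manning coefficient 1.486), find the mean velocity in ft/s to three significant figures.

A = (b + z·y)·y = (6.95 + 0.9×1.36)×1.36 = 11.12 ft²
P = b + 2y√(1+z²) = 6.95 + 2×1.36×√(1+0.9²) = 10.61 ft
R = A/P = 11.12/10.61 = 1.048 ft
Q = (1.486/n)·A·R^(2/3)·S^(1/2) = (1.486/0.036) × 11.12 × 1.048^(2/3) × 0.00089^(1/2) = 14.12 ft³/s
V = Q/A = 14.12/11.12 = 1.270 ft/s

1.27 ft/s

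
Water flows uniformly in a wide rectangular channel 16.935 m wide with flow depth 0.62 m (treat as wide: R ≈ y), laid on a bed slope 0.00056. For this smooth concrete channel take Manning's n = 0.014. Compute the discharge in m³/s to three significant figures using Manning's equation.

A = b·y = 16.935 × 0.62 = 10.50 m²
Wide channel: R ≈ y = 0.62 m
Q = (1/n)·A·R^(2/3)·S^(1/2) = (1/0.014) × 10.50 × 0.6200^(2/3) × 0.00056^(1/2) = 12.90 m³/s

12.9 m³/s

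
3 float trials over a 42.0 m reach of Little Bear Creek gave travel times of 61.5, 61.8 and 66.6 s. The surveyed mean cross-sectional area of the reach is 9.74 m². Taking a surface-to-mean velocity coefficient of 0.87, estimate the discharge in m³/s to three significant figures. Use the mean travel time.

t̄ = (61.5 + 61.8 + 66.6) / 3 = 63.3 s
v_surface = L / t̄ = 42.0 / 63.3 = 0.6635 m/s
v_mean = 0.87 × 0.6635 = 0.5773 m/s
Q = A × v_mean = 9.74 × 0.5773 = 5.622 m³/s

5.62 m³/s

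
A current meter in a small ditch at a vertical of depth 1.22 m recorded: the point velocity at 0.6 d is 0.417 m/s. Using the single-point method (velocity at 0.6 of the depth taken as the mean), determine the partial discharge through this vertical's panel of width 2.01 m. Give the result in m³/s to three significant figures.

v̄ = v₀.₆ = 0.417 m/s
q = v̄ × d × w = 0.4170 × 1.22 × 2.01 = 1.023 m³/s

1.02 m³/s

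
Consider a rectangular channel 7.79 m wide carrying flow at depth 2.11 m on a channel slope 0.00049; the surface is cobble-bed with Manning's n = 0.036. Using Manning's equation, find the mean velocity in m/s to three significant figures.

0.758 m/s

A = b·y = 7.79 × 2.11 = 16.44 m²
P = b + 2y = 7.79 + 2×2.11 = 12.01 m
R = A/P = 16.44/12.01 = 1.369 m
Q = (1/n)·A·R^(2/3)·S^(1/2) = (1/0.036) × 16.44 × 1.369^(2/3) × 0.00049^(1/2) = 12.46 m³/s
V = Q/A = 12.46/16.44 = 0.7580 m/s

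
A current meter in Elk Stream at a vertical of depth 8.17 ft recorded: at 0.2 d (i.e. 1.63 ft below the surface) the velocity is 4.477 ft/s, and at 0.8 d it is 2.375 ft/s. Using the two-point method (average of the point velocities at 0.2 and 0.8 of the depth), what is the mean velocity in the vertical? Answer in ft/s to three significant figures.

v̄ = (4.477 + 2.375) / 2 = 3.426 ft/s

3.43 ft/s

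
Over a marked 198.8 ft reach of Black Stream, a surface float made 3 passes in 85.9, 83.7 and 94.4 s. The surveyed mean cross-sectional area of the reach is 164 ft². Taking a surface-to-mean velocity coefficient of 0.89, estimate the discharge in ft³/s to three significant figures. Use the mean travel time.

t̄ = (85.9 + 83.7 + 94.4) / 3 = 88 s
v_surface = L / t̄ = 198.8 / 88 = 2.259 ft/s
v_mean = 0.89 × 2.259 = 2.011 ft/s
Q = A × v_mean = 164 × 2.011 = 329.7 ft³/s

330 ft³/s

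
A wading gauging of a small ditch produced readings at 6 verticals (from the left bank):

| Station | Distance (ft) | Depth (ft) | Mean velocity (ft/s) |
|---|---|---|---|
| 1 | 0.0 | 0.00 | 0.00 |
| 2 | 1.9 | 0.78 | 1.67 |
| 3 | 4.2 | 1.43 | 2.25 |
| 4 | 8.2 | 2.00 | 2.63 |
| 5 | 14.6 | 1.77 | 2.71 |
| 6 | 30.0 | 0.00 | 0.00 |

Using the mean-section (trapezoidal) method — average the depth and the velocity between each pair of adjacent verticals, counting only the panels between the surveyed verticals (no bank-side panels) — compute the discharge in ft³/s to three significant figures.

Panel 1-2: Δb = 1.9 ft, d̄ = (0.00+0.78)/2 = 0.39, v̄ = (0.00+1.67)/2 = 0.835 → q = 1.9×0.39×0.835 = 0.6187 ft³/s
Panel 2-3: Δb = 2.3 ft, d̄ = (0.78+1.43)/2 = 1.105, v̄ = (1.67+2.25)/2 = 1.96 → q = 2.3×1.105×1.96 = 4.981 ft³/s
Panel 3-4: Δb = 4 ft, d̄ = (1.43+2.00)/2 = 1.715, v̄ = (2.25+2.63)/2 = 2.44 → q = 4×1.715×2.44 = 16.74 ft³/s
Panel 4-5: Δb = 6.4 ft, d̄ = (2.00+1.77)/2 = 1.885, v̄ = (2.63+2.71)/2 = 2.67 → q = 6.4×1.885×2.67 = 32.21 ft³/s
Panel 5-6: Δb = 15.4 ft, d̄ = (1.77+0.00)/2 = 0.885, v̄ = (2.71+0.00)/2 = 1.355 → q = 15.4×0.885×1.355 = 18.47 ft³/s
Q = Σ q = 73.02 ft³/s

73.0 ft³/s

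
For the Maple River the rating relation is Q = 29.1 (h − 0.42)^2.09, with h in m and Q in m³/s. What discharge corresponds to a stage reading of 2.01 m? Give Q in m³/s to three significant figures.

Q = 29.1 × (2.01 − 0.42)^2.09 = 29.1 × 1.59^2.09 = 76.70 m³/s

76.7 m³/s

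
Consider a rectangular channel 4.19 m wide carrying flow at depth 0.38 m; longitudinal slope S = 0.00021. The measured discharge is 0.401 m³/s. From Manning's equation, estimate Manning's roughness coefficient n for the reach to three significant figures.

0.0270

A = b·y = 4.19 × 0.38 = 1.592 m²
P = b + 2y = 4.19 + 2×0.38 = 4.950 m
R = A/P = 1.592/4.950 = 0.3217 m
n = (1/Q)·A·R^(2/3)·S^(1/2) = (1/0.401) × 1.592 × 0.4695 × 0.01449 = 0.02701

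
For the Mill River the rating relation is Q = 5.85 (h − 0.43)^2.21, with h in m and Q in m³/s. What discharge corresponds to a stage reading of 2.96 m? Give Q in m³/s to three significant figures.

45.5 m³/s

Q = 5.85 × (2.96 − 0.43)^2.21 = 5.85 × 2.53^2.21 = 45.50 m³/s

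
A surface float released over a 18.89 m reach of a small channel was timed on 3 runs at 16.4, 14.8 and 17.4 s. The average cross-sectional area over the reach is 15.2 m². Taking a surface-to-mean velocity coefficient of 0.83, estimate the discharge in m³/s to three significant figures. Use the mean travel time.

t̄ = (16.4 + 14.8 + 17.4) / 3 = 16.2 s
v_surface = L / t̄ = 18.89 / 16.2 = 1.166 m/s
v_mean = 0.83 × 1.166 = 0.9678 m/s
Q = A × v_mean = 15.2 × 0.9678 = 14.71 m³/s

14.7 m³/s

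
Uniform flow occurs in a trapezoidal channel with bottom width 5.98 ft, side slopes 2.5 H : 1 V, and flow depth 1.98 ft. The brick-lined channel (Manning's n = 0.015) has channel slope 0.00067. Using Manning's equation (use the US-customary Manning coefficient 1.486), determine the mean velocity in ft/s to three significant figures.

A = (b + z·y)·y = (5.98 + 2.5×1.98)×1.98 = 21.64 ft²
P = b + 2y√(1+z²) = 5.98 + 2×1.98×√(1+2.5²) = 16.64 ft
R = A/P = 21.64/16.64 = 1.300 ft
Q = (1.486/n)·A·R^(2/3)·S^(1/2) = (1.486/0.015) × 21.64 × 1.300^(2/3) × 0.00067^(1/2) = 66.11 ft³/s
V = Q/A = 66.11/21.64 = 3.055 ft/s

3.05 ft/s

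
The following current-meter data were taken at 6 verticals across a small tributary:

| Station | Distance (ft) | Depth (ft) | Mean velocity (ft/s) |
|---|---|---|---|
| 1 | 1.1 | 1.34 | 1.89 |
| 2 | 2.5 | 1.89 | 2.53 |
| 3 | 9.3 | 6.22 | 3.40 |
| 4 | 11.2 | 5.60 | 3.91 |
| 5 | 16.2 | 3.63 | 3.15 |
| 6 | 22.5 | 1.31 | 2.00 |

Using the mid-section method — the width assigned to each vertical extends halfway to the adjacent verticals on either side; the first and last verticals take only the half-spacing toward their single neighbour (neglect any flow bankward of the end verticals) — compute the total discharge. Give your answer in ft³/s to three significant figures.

w_1 = (2.5 − 1.1)/2 = 0.7 ft; q_1 = 1.89 × 1.34 × 0.7 = 1.773 ft³/s
w_2 = (9.3 − 1.1)/2 = 4.1 ft; q_2 = 2.53 × 1.89 × 4.1 = 19.60 ft³/s
w_3 = (11.2 − 2.5)/2 = 4.35 ft; q_3 = 3.40 × 6.22 × 4.35 = 91.99 ft³/s
w_4 = (16.2 − 9.3)/2 = 3.45 ft; q_4 = 3.91 × 5.60 × 3.45 = 75.54 ft³/s
w_5 = (22.5 − 11.2)/2 = 5.65 ft; q_5 = 3.15 × 3.63 × 5.65 = 64.60 ft³/s
w_6 = (22.5 − 16.2)/2 = 3.15 ft; q_6 = 2.00 × 1.31 × 3.15 = 8.253 ft³/s
Q = Σ qᵢ = 261.8 ft³/s

262 ft³/s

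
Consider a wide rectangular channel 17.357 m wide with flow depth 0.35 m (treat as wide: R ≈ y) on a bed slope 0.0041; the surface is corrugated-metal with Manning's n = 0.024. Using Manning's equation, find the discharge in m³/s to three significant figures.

A = b·y = 17.357 × 0.35 = 6.075 m²
Wide channel: R ≈ y = 0.35 m
Q = (1/n)·A·R^(2/3)·S^(1/2) = (1/0.024) × 6.075 × 0.3500^(2/3) × 0.0041^(1/2) = 8.049 m³/s

8.05 m³/s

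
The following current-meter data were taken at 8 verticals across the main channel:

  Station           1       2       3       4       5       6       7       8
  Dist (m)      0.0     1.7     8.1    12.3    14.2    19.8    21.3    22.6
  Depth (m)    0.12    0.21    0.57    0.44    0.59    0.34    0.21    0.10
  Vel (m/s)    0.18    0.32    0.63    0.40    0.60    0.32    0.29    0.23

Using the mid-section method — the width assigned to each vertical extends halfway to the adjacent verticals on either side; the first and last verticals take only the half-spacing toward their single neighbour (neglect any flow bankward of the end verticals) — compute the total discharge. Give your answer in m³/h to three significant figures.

16400 m³/h

w_1 = (1.7 − 0.0)/2 = 0.85 m; q_1 = 0.18 × 0.12 × 0.85 = 0.01836 m³/s
w_2 = (8.1 − 0.0)/2 = 4.05 m; q_2 = 0.32 × 0.21 × 4.05 = 0.2722 m³/s
w_3 = (12.3 − 1.7)/2 = 5.3 m; q_3 = 0.63 × 0.57 × 5.3 = 1.903 m³/s
w_4 = (14.2 − 8.1)/2 = 3.05 m; q_4 = 0.40 × 0.44 × 3.05 = 0.5368 m³/s
w_5 = (19.8 − 12.3)/2 = 3.75 m; q_5 = 0.60 × 0.59 × 3.75 = 1.328 m³/s
w_6 = (21.3 − 14.2)/2 = 3.55 m; q_6 = 0.32 × 0.34 × 3.55 = 0.3862 m³/s
w_7 = (22.6 − 19.8)/2 = 1.4 m; q_7 = 0.29 × 0.21 × 1.4 = 0.08526 m³/s
w_8 = (22.6 − 21.3)/2 = 0.65 m; q_8 = 0.23 × 0.10 × 0.65 = 0.01495 m³/s
Q = Σ qᵢ = 4.545 m³/s
= 4.545 × 3600 = 16360 m³/h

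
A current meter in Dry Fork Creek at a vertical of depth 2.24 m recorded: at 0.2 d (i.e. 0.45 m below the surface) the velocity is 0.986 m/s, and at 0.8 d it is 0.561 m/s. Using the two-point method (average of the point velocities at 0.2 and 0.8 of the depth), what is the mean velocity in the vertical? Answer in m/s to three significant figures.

v̄ = (0.986 + 0.561) / 2 = 0.7735 m/s

0.774 m/s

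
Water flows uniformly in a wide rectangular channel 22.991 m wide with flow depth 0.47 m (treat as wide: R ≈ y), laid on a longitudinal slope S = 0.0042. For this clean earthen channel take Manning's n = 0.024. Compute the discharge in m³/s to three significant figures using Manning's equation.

A = b·y = 22.991 × 0.47 = 10.81 m²
Wide channel: R ≈ y = 0.47 m
Q = (1/n)·A·R^(2/3)·S^(1/2) = (1/0.024) × 10.81 × 0.4700^(2/3) × 0.0042^(1/2) = 17.64 m³/s

17.6 m³/s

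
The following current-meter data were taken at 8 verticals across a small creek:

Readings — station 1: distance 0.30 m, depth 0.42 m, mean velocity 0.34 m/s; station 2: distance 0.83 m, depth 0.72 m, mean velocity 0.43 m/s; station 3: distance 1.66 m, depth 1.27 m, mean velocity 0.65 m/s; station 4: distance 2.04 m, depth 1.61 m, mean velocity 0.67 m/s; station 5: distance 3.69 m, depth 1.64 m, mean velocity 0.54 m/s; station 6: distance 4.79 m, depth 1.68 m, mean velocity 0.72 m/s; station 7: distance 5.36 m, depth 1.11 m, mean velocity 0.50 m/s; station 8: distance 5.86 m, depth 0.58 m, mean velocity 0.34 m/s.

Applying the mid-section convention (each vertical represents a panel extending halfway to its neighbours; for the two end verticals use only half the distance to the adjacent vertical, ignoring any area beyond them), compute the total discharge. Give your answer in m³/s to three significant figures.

4.42 m³/s

w_1 = (0.83 − 0.30)/2 = 0.265 m; q_1 = 0.34 × 0.42 × 0.265 = 0.03784 m³/s
w_2 = (1.66 − 0.30)/2 = 0.68 m; q_2 = 0.43 × 0.72 × 0.68 = 0.2105 m³/s
w_3 = (2.04 − 0.83)/2 = 0.605 m; q_3 = 0.65 × 1.27 × 0.605 = 0.4994 m³/s
w_4 = (3.69 − 1.66)/2 = 1.015 m; q_4 = 0.67 × 1.61 × 1.015 = 1.095 m³/s
w_5 = (4.79 − 2.04)/2 = 1.375 m; q_5 = 0.54 × 1.64 × 1.375 = 1.218 m³/s
w_6 = (5.36 − 3.69)/2 = 0.835 m; q_6 = 0.72 × 1.68 × 0.835 = 1.010 m³/s
w_7 = (5.86 − 4.79)/2 = 0.535 m; q_7 = 0.50 × 1.11 × 0.535 = 0.2969 m³/s
w_8 = (5.86 − 5.36)/2 = 0.25 m; q_8 = 0.34 × 0.58 × 0.25 = 0.04930 m³/s
Q = Σ qᵢ = 4.417 m³/s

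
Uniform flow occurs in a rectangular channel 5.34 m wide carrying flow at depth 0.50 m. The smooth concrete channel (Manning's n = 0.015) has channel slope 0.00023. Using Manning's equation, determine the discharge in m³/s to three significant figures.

A = b·y = 5.34 × 0.50 = 2.670 m²
P = b + 2y = 5.34 + 2×0.50 = 6.340 m
R = A/P = 2.670/6.340 = 0.4211 m
Q = (1/n)·A·R^(2/3)·S^(1/2) = (1/0.015) × 2.670 × 0.4211^(2/3) × 0.00023^(1/2) = 1.517 m³/s

1.52 m³/s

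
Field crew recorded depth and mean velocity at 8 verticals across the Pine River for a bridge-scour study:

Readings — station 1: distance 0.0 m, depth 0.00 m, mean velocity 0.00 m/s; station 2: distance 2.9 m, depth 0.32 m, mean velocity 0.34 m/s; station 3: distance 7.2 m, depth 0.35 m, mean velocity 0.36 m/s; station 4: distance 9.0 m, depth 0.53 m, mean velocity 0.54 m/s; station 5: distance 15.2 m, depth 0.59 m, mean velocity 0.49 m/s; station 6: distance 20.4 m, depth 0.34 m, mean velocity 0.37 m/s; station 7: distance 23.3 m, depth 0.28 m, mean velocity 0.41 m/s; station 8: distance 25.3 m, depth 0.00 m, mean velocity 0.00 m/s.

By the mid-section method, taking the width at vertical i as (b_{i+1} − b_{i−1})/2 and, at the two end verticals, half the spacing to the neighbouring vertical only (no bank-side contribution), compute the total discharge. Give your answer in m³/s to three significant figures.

w_2 = (7.2 − 0.0)/2 = 3.6 m; q_2 = 0.34 × 0.32 × 3.6 = 0.3917 m³/s
w_3 = (9.0 − 2.9)/2 = 3.05 m; q_3 = 0.36 × 0.35 × 3.05 = 0.3843 m³/s
w_4 = (15.2 − 7.2)/2 = 4 m; q_4 = 0.54 × 0.53 × 4 = 1.145 m³/s
w_5 = (20.4 − 9.0)/2 = 5.7 m; q_5 = 0.49 × 0.59 × 5.7 = 1.648 m³/s
w_6 = (23.3 − 15.2)/2 = 4.05 m; q_6 = 0.37 × 0.34 × 4.05 = 0.5095 m³/s
w_7 = (25.3 − 20.4)/2 = 2.45 m; q_7 = 0.41 × 0.28 × 2.45 = 0.2813 m³/s
Stations 1, 8 contribute zero (depth or velocity is 0).
Q = Σ qᵢ = 4.359 m³/s

4.36 m³/s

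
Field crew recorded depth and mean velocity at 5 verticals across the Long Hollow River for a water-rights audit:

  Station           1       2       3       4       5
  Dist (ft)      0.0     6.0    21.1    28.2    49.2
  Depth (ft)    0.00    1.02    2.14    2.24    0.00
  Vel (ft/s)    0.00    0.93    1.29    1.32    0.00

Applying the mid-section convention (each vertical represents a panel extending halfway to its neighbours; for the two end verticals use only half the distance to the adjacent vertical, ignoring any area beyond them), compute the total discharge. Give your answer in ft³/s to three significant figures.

w_2 = (21.1 − 0.0)/2 = 10.55 ft; q_2 = 0.93 × 1.02 × 10.55 = 10.01 ft³/s
w_3 = (28.2 − 6.0)/2 = 11.1 ft; q_3 = 1.29 × 2.14 × 11.1 = 30.64 ft³/s
w_4 = (49.2 − 21.1)/2 = 14.05 ft; q_4 = 1.32 × 2.24 × 14.05 = 41.54 ft³/s
Stations 1, 5 contribute zero (depth or velocity is 0).
Q = Σ qᵢ = 82.19 ft³/s

82.2 ft³/s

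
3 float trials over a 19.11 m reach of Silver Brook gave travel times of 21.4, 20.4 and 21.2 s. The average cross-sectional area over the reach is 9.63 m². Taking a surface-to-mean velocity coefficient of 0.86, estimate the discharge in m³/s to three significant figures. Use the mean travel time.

t̄ = (21.4 + 20.4 + 21.2) / 3 = 21 s
v_surface = L / t̄ = 19.11 / 21 = 0.9100 m/s
v_mean = 0.86 × 0.9100 = 0.7826 m/s
Q = A × v_mean = 9.63 × 0.7826 = 7.536 m³/s

7.54 m³/s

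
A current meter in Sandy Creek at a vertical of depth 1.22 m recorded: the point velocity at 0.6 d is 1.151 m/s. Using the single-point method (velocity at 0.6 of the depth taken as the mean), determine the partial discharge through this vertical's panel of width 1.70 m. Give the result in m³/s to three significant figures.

2.39 m³/s

v̄ = v₀.₆ = 1.151 m/s
q = v̄ × d × w = 1.151 × 1.22 × 1.70 = 2.387 m³/s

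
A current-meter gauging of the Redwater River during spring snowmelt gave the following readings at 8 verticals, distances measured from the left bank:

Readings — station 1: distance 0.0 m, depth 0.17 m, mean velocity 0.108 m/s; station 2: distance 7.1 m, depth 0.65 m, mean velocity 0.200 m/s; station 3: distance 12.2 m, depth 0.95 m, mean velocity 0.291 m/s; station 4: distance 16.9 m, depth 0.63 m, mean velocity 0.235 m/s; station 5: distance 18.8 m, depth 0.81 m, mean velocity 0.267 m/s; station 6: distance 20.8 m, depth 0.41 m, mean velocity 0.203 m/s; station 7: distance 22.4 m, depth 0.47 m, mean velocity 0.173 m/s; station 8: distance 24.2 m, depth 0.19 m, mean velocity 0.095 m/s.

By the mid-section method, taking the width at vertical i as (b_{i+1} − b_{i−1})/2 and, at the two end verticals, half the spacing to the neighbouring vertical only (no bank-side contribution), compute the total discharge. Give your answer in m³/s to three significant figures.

w_1 = (7.1 − 0.0)/2 = 3.55 m; q_1 = 0.108 × 0.17 × 3.55 = 0.06518 m³/s
w_2 = (12.2 − 0.0)/2 = 6.1 m; q_2 = 0.200 × 0.65 × 6.1 = 0.7930 m³/s
w_3 = (16.9 − 7.1)/2 = 4.9 m; q_3 = 0.291 × 0.95 × 4.9 = 1.355 m³/s
w_4 = (18.8 − 12.2)/2 = 3.3 m; q_4 = 0.235 × 0.63 × 3.3 = 0.4886 m³/s
w_5 = (20.8 − 16.9)/2 = 1.95 m; q_5 = 0.267 × 0.81 × 1.95 = 0.4217 m³/s
w_6 = (22.4 − 18.8)/2 = 1.8 m; q_6 = 0.203 × 0.41 × 1.8 = 0.1498 m³/s
w_7 = (24.2 − 20.8)/2 = 1.7 m; q_7 = 0.173 × 0.47 × 1.7 = 0.1382 m³/s
w_8 = (24.2 − 22.4)/2 = 0.9 m; q_8 = 0.095 × 0.19 × 0.9 = 0.01625 m³/s
Q = Σ qᵢ = 3.427 m³/s

3.43 m³/s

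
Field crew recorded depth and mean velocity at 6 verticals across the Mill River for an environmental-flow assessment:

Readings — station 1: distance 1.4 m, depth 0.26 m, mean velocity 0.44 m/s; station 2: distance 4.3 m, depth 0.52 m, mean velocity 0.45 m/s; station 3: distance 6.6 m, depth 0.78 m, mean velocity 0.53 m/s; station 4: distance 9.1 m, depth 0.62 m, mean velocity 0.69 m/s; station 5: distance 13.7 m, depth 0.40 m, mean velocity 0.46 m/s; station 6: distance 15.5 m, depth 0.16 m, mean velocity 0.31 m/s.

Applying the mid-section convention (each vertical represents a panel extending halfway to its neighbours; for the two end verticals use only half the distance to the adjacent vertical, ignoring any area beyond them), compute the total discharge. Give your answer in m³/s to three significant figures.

3.92 m³/s

w_1 = (4.3 − 1.4)/2 = 1.45 m; q_1 = 0.44 × 0.26 × 1.45 = 0.1659 m³/s
w_2 = (6.6 − 1.4)/2 = 2.6 m; q_2 = 0.45 × 0.52 × 2.6 = 0.6084 m³/s
w_3 = (9.1 − 4.3)/2 = 2.4 m; q_3 = 0.53 × 0.78 × 2.4 = 0.9922 m³/s
w_4 = (13.7 − 6.6)/2 = 3.55 m; q_4 = 0.69 × 0.62 × 3.55 = 1.519 m³/s
w_5 = (15.5 − 9.1)/2 = 3.2 m; q_5 = 0.46 × 0.40 × 3.2 = 0.5888 m³/s
w_6 = (15.5 − 13.7)/2 = 0.9 m; q_6 = 0.31 × 0.16 × 0.9 = 0.04464 m³/s
Q = Σ qᵢ = 3.919 m³/s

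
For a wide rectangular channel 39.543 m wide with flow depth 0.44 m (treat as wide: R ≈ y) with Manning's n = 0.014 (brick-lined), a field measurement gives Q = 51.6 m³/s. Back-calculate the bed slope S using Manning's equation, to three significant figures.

A = b·y = 39.543 × 0.44 = 17.40 m²
Wide channel: R ≈ y = 0.44 m
S = (Q·n / (1·A·R^(2/3)))² = (51.6×0.014 / (1×17.40×0.5785))² = 0.005151

0.00515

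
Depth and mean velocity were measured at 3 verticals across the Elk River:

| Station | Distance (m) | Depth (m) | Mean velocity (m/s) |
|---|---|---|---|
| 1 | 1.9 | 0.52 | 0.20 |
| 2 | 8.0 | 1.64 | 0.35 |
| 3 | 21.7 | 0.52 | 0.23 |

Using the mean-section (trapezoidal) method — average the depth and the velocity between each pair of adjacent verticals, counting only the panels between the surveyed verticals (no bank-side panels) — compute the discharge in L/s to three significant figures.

Panel 1-2: Δb = 6.1 m, d̄ = (0.52+1.64)/2 = 1.08, v̄ = (0.20+0.35)/2 = 0.275 → q = 6.1×1.08×0.275 = 1.812 m³/s
Panel 2-3: Δb = 13.7 m, d̄ = (1.64+0.52)/2 = 1.08, v̄ = (0.35+0.23)/2 = 0.29 → q = 13.7×1.08×0.29 = 4.291 m³/s
Q = Σ q = 6.103 m³/s
= 6.103 × 1000 = 6103 L/s

6100 L/s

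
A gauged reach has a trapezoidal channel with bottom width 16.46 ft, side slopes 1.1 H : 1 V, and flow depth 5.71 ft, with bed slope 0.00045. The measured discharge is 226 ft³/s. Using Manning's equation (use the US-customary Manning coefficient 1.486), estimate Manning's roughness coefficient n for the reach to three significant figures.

A = (b + z·y)·y = (16.46 + 1.1×5.71)×5.71 = 129.9 ft²
P = b + 2y√(1+z²) = 16.46 + 2×5.71×√(1+1.1²) = 33.44 ft
R = A/P = 129.9/33.44 = 3.883 ft
n = (1.486/Q)·A·R^(2/3)·S^(1/2) = (1.486/226) × 129.9 × 2.471 × 0.02121 = 0.04475

0.0447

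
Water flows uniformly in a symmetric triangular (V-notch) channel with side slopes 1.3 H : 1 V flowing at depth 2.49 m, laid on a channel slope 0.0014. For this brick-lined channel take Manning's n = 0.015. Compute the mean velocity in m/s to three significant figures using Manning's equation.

A = z·y² = 1.3×2.49² = 8.060 m²
P = 2y√(1+z²) = 2×2.49×√(1+1.3²) = 8.168 m
R = A/P = 8.060/8.168 = 0.9868 m
Q = (1/n)·A·R^(2/3)·S^(1/2) = (1/0.015) × 8.060 × 0.9868^(2/3) × 0.0014^(1/2) = 19.93 m³/s
V = Q/A = 19.93/8.060 = 2.472 m/s

2.47 m/s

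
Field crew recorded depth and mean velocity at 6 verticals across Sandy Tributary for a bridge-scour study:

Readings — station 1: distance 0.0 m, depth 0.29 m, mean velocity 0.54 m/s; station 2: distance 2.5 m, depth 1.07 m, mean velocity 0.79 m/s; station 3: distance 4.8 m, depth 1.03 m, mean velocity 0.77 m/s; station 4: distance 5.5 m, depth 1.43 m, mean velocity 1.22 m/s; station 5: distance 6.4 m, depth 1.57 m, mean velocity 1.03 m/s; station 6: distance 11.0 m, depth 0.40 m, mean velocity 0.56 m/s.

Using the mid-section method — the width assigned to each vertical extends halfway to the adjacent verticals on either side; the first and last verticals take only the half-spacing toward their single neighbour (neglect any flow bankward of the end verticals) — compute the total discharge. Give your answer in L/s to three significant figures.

w_1 = (2.5 − 0.0)/2 = 1.25 m; q_1 = 0.54 × 0.29 × 1.25 = 0.1958 m³/s
w_2 = (4.8 − 0.0)/2 = 2.4 m; q_2 = 0.79 × 1.07 × 2.4 = 2.029 m³/s
w_3 = (5.5 − 2.5)/2 = 1.5 m; q_3 = 0.77 × 1.03 × 1.5 = 1.190 m³/s
w_4 = (6.4 − 4.8)/2 = 0.8 m; q_4 = 1.22 × 1.43 × 0.8 = 1.396 m³/s
w_5 = (11.0 − 5.5)/2 = 2.75 m; q_5 = 1.03 × 1.57 × 2.75 = 4.447 m³/s
w_6 = (11.0 − 6.4)/2 = 2.3 m; q_6 = 0.56 × 0.40 × 2.3 = 0.5152 m³/s
Q = Σ qᵢ = 9.772 m³/s
= 9.772 × 1000 = 9772 L/s

9770 L/s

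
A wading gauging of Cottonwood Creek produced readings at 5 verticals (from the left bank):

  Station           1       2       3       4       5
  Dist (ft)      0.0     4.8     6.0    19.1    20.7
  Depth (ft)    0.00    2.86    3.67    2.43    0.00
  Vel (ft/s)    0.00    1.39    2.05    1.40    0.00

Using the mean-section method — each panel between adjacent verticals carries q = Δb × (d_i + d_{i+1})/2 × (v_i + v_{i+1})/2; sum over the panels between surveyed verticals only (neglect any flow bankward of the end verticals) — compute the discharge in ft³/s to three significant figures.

Panel 1-2: Δb = 4.8 ft, d̄ = (0.00+2.86)/2 = 1.43, v̄ = (0.00+1.39)/2 = 0.695 → q = 4.8×1.43×0.695 = 4.770 ft³/s
Panel 2-3: Δb = 1.2 ft, d̄ = (2.86+3.67)/2 = 3.265, v̄ = (1.39+2.05)/2 = 1.72 → q = 1.2×3.265×1.72 = 6.739 ft³/s
Panel 3-4: Δb = 13.1 ft, d̄ = (3.67+2.43)/2 = 3.05, v̄ = (2.05+1.40)/2 = 1.725 → q = 13.1×3.05×1.725 = 68.92 ft³/s
Panel 4-5: Δb = 1.6 ft, d̄ = (2.43+0.00)/2 = 1.215, v̄ = (1.40+0.00)/2 = 0.7 → q = 1.6×1.215×0.7 = 1.361 ft³/s
Q = Σ q = 81.79 ft³/s

81.8 ft³/s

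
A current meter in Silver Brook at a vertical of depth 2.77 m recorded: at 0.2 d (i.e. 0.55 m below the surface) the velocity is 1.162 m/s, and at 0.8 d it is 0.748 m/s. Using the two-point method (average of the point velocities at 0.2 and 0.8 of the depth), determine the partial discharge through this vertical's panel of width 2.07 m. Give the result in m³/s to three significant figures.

v̄ = (1.162 + 0.748) / 2 = 0.9550 m/s
q = v̄ × d × w = 0.9550 × 2.77 × 2.07 = 5.476 m³/s

5.48 m³/s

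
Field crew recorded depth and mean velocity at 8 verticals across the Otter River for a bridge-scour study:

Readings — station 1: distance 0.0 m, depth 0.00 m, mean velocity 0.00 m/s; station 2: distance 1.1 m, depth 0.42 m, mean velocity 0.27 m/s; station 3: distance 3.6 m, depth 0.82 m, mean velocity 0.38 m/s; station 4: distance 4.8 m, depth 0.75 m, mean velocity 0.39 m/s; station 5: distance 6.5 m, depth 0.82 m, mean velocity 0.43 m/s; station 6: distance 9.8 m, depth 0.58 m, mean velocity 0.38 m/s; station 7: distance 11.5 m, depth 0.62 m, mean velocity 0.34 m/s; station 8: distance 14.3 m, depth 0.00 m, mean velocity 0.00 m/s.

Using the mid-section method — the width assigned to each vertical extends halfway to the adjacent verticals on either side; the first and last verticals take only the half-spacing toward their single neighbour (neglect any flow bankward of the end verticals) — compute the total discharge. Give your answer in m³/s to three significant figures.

3.11 m³/s

w_2 = (3.6 − 0.0)/2 = 1.8 m; q_2 = 0.27 × 0.42 × 1.8 = 0.2041 m³/s
w_3 = (4.8 − 1.1)/2 = 1.85 m; q_3 = 0.38 × 0.82 × 1.85 = 0.5765 m³/s
w_4 = (6.5 − 3.6)/2 = 1.45 m; q_4 = 0.39 × 0.75 × 1.45 = 0.4241 m³/s
w_5 = (9.8 − 4.8)/2 = 2.5 m; q_5 = 0.43 × 0.82 × 2.5 = 0.8815 m³/s
w_6 = (11.5 − 6.5)/2 = 2.5 m; q_6 = 0.38 × 0.58 × 2.5 = 0.5510 m³/s
w_7 = (14.3 − 9.8)/2 = 2.25 m; q_7 = 0.34 × 0.62 × 2.25 = 0.4743 m³/s
Stations 1, 8 contribute zero (depth or velocity is 0).
Q = Σ qᵢ = 3.112 m³/s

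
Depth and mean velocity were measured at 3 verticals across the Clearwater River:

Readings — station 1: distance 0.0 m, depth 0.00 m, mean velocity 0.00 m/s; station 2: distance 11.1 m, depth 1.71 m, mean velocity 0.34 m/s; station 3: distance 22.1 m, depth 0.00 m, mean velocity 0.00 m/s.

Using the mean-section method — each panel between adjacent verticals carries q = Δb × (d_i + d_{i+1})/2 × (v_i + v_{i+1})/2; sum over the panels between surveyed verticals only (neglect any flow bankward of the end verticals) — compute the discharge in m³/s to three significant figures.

Panel 1-2: Δb = 11.1 m, d̄ = (0.00+1.71)/2 = 0.855, v̄ = (0.00+0.34)/2 = 0.17 → q = 11.1×0.855×0.17 = 1.613 m³/s
Panel 2-3: Δb = 11 m, d̄ = (1.71+0.00)/2 = 0.855, v̄ = (0.34+0.00)/2 = 0.17 → q = 11×0.855×0.17 = 1.599 m³/s
Q = Σ q = 3.212 m³/s

3.21 m³/s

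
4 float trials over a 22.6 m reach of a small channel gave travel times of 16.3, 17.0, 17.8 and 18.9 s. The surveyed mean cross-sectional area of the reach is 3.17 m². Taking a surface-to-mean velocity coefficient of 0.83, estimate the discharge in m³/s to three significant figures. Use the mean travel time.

3.40 m³/s

t̄ = (16.3 + 17.0 + 17.8 + 18.9) / 4 = 17.5 s
v_surface = L / t̄ = 22.6 / 17.5 = 1.291 m/s
v_mean = 0.83 × 1.291 = 1.072 m/s
Q = A × v_mean = 3.17 × 1.072 = 3.398 m³/s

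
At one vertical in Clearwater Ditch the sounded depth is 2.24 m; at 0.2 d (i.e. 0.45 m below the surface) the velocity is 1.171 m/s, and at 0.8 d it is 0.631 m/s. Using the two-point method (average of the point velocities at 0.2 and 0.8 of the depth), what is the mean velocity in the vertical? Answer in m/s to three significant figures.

v̄ = (1.171 + 0.631) / 2 = 0.9010 m/s

0.901 m/s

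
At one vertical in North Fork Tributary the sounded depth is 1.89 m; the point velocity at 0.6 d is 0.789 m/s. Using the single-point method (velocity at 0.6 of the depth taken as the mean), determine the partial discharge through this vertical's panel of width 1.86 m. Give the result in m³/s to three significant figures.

v̄ = v₀.₆ = 0.789 m/s
q = v̄ × d × w = 0.7890 × 1.89 × 1.86 = 2.774 m³/s

2.77 m³/s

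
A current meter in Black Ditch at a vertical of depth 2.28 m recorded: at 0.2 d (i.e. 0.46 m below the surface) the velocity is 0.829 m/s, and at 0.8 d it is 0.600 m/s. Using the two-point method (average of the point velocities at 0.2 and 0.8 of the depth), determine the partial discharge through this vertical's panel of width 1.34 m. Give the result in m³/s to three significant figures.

2.18 m³/s

v̄ = (0.829 + 0.600) / 2 = 0.7145 m/s
q = v̄ × d × w = 0.7145 × 2.28 × 1.34 = 2.183 m³/s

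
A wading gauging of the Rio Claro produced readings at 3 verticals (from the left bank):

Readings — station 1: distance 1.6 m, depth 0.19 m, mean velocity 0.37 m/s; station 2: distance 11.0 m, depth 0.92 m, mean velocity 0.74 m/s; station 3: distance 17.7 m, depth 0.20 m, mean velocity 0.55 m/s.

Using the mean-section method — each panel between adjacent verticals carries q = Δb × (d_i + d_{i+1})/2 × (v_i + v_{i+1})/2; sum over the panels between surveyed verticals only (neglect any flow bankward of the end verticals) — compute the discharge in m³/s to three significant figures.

5.32 m³/s

Panel 1-2: Δb = 9.4 m, d̄ = (0.19+0.92)/2 = 0.555, v̄ = (0.37+0.74)/2 = 0.555 → q = 9.4×0.555×0.555 = 2.895 m³/s
Panel 2-3: Δb = 6.7 m, d̄ = (0.92+0.20)/2 = 0.56, v̄ = (0.74+0.55)/2 = 0.645 → q = 6.7×0.56×0.645 = 2.420 m³/s
Q = Σ q = 5.315 m³/s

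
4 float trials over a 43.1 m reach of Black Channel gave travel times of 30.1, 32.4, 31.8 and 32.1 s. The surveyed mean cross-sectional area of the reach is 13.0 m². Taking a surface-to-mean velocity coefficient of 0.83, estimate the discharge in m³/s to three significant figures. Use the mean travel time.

14.7 m³/s

t̄ = (30.1 + 32.4 + 31.8 + 32.1) / 4 = 31.6 s
v_surface = L / t̄ = 43.1 / 31.6 = 1.364 m/s
v_mean = 0.83 × 1.364 = 1.132 m/s
Q = A × v_mean = 13.0 × 1.132 = 14.72 m³/s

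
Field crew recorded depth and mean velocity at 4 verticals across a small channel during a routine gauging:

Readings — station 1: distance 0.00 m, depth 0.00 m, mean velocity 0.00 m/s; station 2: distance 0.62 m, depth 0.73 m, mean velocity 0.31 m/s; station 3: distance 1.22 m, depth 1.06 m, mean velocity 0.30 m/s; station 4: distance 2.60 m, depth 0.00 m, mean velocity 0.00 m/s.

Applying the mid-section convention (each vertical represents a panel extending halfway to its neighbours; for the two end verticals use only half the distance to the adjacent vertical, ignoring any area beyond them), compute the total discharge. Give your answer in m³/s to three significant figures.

w_2 = (1.22 − 0.00)/2 = 0.61 m; q_2 = 0.31 × 0.73 × 0.61 = 0.1380 m³/s
w_3 = (2.60 − 0.62)/2 = 0.99 m; q_3 = 0.30 × 1.06 × 0.99 = 0.3148 m³/s
Stations 1, 4 contribute zero (depth or velocity is 0).
Q = Σ qᵢ = 0.4529 m³/s

0.453 m³/s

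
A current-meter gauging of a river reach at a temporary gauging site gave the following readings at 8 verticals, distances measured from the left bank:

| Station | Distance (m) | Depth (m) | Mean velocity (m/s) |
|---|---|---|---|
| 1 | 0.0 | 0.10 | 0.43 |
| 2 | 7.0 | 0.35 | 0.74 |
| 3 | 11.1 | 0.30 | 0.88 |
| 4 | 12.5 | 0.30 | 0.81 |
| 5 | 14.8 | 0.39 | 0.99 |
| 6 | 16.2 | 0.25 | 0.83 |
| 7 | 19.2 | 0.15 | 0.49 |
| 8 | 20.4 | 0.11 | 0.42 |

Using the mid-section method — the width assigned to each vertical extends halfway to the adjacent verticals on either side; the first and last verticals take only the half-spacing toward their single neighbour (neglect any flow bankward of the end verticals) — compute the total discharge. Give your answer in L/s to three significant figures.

4120 L/s

w_1 = (7.0 − 0.0)/2 = 3.5 m; q_1 = 0.43 × 0.10 × 3.5 = 0.1505 m³/s
w_2 = (11.1 − 0.0)/2 = 5.55 m; q_2 = 0.74 × 0.35 × 5.55 = 1.437 m³/s
w_3 = (12.5 − 7.0)/2 = 2.75 m; q_3 = 0.88 × 0.30 × 2.75 = 0.7260 m³/s
w_4 = (14.8 − 11.1)/2 = 1.85 m; q_4 = 0.81 × 0.30 × 1.85 = 0.4496 m³/s
w_5 = (16.2 − 12.5)/2 = 1.85 m; q_5 = 0.99 × 0.39 × 1.85 = 0.7143 m³/s
w_6 = (19.2 − 14.8)/2 = 2.2 m; q_6 = 0.83 × 0.25 × 2.2 = 0.4565 m³/s
w_7 = (20.4 − 16.2)/2 = 2.1 m; q_7 = 0.49 × 0.15 × 2.1 = 0.1544 m³/s
w_8 = (20.4 − 19.2)/2 = 0.6 m; q_8 = 0.42 × 0.11 × 0.6 = 0.02772 m³/s
Q = Σ qᵢ = 4.116 m³/s
= 4.116 × 1000 = 4116 L/s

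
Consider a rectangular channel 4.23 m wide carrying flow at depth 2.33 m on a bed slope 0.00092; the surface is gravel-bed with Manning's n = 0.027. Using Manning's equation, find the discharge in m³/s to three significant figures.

A = b·y = 4.23 × 2.33 = 9.856 m²
P = b + 2y = 4.23 + 2×2.33 = 8.890 m
R = A/P = 9.856/8.890 = 1.109 m
Q = (1/n)·A·R^(2/3)·S^(1/2) = (1/0.027) × 9.856 × 1.109^(2/3) × 0.00092^(1/2) = 11.86 m³/s

11.9 m³/s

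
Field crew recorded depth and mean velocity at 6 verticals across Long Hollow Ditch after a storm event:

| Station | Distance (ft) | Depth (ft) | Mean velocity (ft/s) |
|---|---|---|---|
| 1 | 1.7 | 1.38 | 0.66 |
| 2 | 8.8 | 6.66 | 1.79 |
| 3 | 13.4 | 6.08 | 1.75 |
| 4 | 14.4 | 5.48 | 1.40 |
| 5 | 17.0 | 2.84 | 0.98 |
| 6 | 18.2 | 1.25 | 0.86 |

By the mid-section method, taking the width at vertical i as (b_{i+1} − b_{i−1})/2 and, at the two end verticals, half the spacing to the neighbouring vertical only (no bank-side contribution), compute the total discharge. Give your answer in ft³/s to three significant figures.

w_1 = (8.8 − 1.7)/2 = 3.55 ft; q_1 = 0.66 × 1.38 × 3.55 = 3.233 ft³/s
w_2 = (13.4 − 1.7)/2 = 5.85 ft; q_2 = 1.79 × 6.66 × 5.85 = 69.74 ft³/s
w_3 = (14.4 − 8.8)/2 = 2.8 ft; q_3 = 1.75 × 6.08 × 2.8 = 29.79 ft³/s
w_4 = (17.0 − 13.4)/2 = 1.8 ft; q_4 = 1.40 × 5.48 × 1.8 = 13.81 ft³/s
w_5 = (18.2 − 14.4)/2 = 1.9 ft; q_5 = 0.98 × 2.84 × 1.9 = 5.288 ft³/s
w_6 = (18.2 − 17.0)/2 = 0.6 ft; q_6 = 0.86 × 1.25 × 0.6 = 0.6450 ft³/s
Q = Σ qᵢ = 122.5 ft³/s

123 ft³/s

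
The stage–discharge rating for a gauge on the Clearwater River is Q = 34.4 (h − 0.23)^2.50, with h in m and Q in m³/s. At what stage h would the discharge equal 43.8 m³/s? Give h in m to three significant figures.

1.33 m

h − h₀ = (Q/C)^(1/b) = (43.8/34.4)^(1/2.50) = 1.101 m
h = 0.23 + 1.101 = 1.331 m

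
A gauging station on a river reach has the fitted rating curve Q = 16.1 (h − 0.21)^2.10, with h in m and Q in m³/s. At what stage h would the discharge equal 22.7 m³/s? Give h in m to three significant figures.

h − h₀ = (Q/C)^(1/b) = (22.7/16.1)^(1/2.10) = 1.178 m
h = 0.21 + 1.178 = 1.388 m

1.39 m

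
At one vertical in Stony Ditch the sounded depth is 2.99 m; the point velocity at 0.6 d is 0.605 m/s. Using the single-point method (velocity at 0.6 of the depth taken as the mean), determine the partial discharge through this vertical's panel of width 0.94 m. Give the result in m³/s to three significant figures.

1.70 m³/s

v̄ = v₀.₆ = 0.605 m/s
q = v̄ × d × w = 0.6050 × 2.99 × 0.94 = 1.700 m³/s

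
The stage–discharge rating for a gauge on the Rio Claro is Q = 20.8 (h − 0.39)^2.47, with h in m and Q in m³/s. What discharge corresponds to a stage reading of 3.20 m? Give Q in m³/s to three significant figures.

267 m³/s

Q = 20.8 × (3.20 − 0.39)^2.47 = 20.8 × 2.81^2.47 = 266.9 m³/s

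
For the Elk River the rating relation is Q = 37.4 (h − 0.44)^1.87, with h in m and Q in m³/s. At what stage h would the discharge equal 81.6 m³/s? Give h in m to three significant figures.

1.96 m

h − h₀ = (Q/C)^(1/b) = (81.6/37.4)^(1/1.87) = 1.518 m
h = 0.44 + 1.518 = 1.958 m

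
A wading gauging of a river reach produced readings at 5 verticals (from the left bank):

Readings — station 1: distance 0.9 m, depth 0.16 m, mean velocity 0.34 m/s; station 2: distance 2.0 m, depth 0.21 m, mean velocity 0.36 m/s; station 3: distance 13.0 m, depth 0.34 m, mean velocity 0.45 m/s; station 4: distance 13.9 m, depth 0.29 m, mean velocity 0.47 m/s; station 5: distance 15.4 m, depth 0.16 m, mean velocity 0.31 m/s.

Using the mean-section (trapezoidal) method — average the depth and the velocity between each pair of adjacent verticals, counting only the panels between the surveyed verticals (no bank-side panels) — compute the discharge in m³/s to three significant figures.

1.56 m³/s

Panel 1-2: Δb = 1.1 m, d̄ = (0.16+0.21)/2 = 0.185, v̄ = (0.34+0.36)/2 = 0.35 → q = 1.1×0.185×0.35 = 0.07123 m³/s
Panel 2-3: Δb = 11 m, d̄ = (0.21+0.34)/2 = 0.275, v̄ = (0.36+0.45)/2 = 0.405 → q = 11×0.275×0.405 = 1.225 m³/s
Panel 3-4: Δb = 0.9 m, d̄ = (0.34+0.29)/2 = 0.315, v̄ = (0.45+0.47)/2 = 0.46 → q = 0.9×0.315×0.46 = 0.1304 m³/s
Panel 4-5: Δb = 1.5 m, d̄ = (0.29+0.16)/2 = 0.225, v̄ = (0.47+0.31)/2 = 0.39 → q = 1.5×0.225×0.39 = 0.1316 m³/s
Q = Σ q = 1.558 m³/s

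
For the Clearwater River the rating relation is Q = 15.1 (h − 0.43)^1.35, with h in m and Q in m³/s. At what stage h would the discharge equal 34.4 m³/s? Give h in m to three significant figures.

2.27 m

h − h₀ = (Q/C)^(1/b) = (34.4/15.1)^(1/1.35) = 1.840 m
h = 0.43 + 1.840 = 2.270 m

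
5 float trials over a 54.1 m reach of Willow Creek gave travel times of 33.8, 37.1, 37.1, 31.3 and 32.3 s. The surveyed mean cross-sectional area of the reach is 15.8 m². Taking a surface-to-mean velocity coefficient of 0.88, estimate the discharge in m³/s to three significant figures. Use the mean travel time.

21.9 m³/s

t̄ = (33.8 + 37.1 + 37.1 + 31.3 + 32.3) / 5 = 34.32 s
v_surface = L / t̄ = 54.1 / 34.32 = 1.576 m/s
v_mean = 0.88 × 1.576 = 1.387 m/s
Q = A × v_mean = 15.8 × 1.387 = 21.92 m³/s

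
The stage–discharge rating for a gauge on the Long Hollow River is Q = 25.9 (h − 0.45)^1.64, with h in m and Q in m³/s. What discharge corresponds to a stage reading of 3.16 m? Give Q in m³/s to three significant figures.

Q = 25.9 × (3.16 − 0.45)^1.64 = 25.9 × 2.71^1.64 = 132.9 m³/s

133 m³/s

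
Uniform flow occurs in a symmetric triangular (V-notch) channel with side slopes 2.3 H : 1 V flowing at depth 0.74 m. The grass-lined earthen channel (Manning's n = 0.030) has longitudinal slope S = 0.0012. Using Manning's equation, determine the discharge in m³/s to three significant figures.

0.708 m³/s

A = z·y² = 2.3×0.74² = 1.259 m²
P = 2y√(1+z²) = 2×0.74×√(1+2.3²) = 3.712 m
R = A/P = 1.259/3.712 = 0.3393 m
Q = (1/n)·A·R^(2/3)·S^(1/2) = (1/0.030) × 1.259 × 0.3393^(2/3) × 0.0012^(1/2) = 0.7075 m³/s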